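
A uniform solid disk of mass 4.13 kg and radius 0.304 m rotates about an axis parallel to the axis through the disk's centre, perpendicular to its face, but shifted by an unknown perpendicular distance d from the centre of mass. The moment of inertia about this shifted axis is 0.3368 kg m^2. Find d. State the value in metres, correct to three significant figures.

0.188

About the centre-of-mass axis, I_cm = (1/2)MR² = (1/2)(4.13)(0.304)² = 0.19084 kg m^2.
Parallel axis theorem: I = I_cm + Md², so Md² = 0.3368 − 0.19084 = 0.14596 kg m^2.
d = √(0.14596 / 4.13) = 0.18799 m.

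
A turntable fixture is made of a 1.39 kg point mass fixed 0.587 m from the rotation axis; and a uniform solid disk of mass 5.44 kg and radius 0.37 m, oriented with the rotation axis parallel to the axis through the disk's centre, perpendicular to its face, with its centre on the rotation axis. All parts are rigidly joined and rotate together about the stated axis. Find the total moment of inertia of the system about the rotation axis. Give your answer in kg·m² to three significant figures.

Point mass: I_cm = 0; centre at d = 0.587 m, so I = I_cm + Md² gives I = 0 + (1.39)(0.587)² = 0.47895 kg·m².
Solid disk: I_cm = (1/2)MR² = (1/2)(5.44)(0.37)² = 0.37237 kg·m²; axis through the centre, so I = 0.37237 kg·m².
Total I = 0.47895 + 0.37237 = 0.85132 kg·m².

0.851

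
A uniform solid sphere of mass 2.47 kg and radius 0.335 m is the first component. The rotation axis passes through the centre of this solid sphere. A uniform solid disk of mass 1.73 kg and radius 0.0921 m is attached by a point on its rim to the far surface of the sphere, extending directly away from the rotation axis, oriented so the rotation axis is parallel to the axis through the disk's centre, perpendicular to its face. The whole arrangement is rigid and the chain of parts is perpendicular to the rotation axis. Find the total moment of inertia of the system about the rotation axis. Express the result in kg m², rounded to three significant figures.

Solid sphere: I_cm = (2/5)MR² = (2/5)(2.47)(0.335)² = 0.11088 kg m²; axis through the centre, so I = 0.11088 kg m².
Solid disk: I_cm = (1/2)MR² = (1/2)(1.73)(0.0921)² = 0.0073373 kg m²; centre at d = 0.335 + 0.0921 = 0.4271 m, so I = I_cm + Md² gives I = 0.0073373 + (1.73)(0.4271)² = 0.32291 kg m².
Total I = 0.11088 + 0.32291 = 0.43379 kg m².

0.434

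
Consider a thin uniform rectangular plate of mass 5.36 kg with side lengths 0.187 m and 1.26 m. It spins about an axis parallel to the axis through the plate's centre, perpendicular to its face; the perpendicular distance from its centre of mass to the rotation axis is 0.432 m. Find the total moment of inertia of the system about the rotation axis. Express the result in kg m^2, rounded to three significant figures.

I_cm = (1/12)M(a²+b²) = (1/12)(5.36)[(0.187)² + (1.26)²] = 0.72475 kg m^2; centre at d = 0.432 m, so I = I_cm + Md² gives I = 0.72475 + (5.36)(0.432)² = 1.7251 kg m^2.

1.73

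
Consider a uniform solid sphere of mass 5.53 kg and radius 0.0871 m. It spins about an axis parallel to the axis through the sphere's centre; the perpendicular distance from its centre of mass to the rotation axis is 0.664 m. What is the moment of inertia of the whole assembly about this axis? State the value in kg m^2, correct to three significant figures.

I_cm = (2/5)MR² = (2/5)(5.53)(0.0871)² = 0.016781 kg m^2; centre at d = 0.664 m, so I = I_cm + Md² gives I = 0.016781 + (5.53)(0.664)² = 2.4549 kg m^2.

2.45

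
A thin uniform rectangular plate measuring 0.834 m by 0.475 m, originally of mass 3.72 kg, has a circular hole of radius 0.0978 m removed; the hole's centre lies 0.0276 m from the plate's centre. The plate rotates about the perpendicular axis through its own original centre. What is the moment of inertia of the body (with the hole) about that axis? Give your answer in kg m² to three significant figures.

0.284

Unpierced body about its centre: I₀ = (1/12)M(a²+b²) = (1/12)(3.72)[(0.834)² + (0.475)²] = 0.28557 kg m².
The removed disk has mass m = M·πr²/(ab) = (3.72)·π(0.0978)²/(0.834·0.475) = 0.28217 kg (same uniform areal density).
Its moment of inertia about the rotation axis (parallel-axis theorem): I_hole = (1/2)mr² + md² = (1/2)(0.28217)(0.0978)² + (0.28217)(0.0276)² = 0.0015644 kg m².
Treating the hole as negative mass, I = I₀ − I_hole = 0.28557 − 0.0015644 = 0.284 kg m².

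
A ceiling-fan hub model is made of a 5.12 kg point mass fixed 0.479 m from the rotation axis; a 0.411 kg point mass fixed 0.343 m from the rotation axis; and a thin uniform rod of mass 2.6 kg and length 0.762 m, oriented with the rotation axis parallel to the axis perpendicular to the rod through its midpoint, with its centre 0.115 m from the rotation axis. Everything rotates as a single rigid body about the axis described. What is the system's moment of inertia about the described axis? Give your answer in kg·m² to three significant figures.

1.38

Point mass: I_cm = 0; centre at d = 0.479 m, so I = I_cm + Md² gives I = 0 + (5.12)(0.479)² = 1.1747 kg·m².
Point mass: I_cm = 0; centre at d = 0.343 m, so I = I_cm + Md² gives I = 0 + (0.411)(0.343)² = 0.048354 kg·m².
Thin rod: I_cm = (1/12)ML² = (1/12)(2.6)(0.762)² = 0.12581 kg·m²; centre at d = 0.115 m, so I = I_cm + Md² gives I = 0.12581 + (2.6)(0.115)² = 0.16019 kg·m².
Total I = 1.1747 + 0.048354 + 0.16019 = 1.3833 kg·m².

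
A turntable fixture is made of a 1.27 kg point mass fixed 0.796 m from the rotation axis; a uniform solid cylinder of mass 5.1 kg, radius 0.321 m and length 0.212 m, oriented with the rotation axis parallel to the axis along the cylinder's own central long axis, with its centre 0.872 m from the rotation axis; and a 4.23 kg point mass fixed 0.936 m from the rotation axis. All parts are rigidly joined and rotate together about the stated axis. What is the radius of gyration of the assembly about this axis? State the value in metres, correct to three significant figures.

Point mass: I_cm = 0; centre at d = 0.796 m, so the parallel axis theorem gives I = 0 + (1.27)(0.796)² = 0.80469 kg m².
Solid cylinder: I_cm = (1/2)MR² = (1/2)(5.1)(0.321)² = 0.26275 kg m²; centre at d = 0.872 m, so the parallel axis theorem gives I = 0.26275 + (5.1)(0.872)² = 4.1407 kg m².
Point mass: I_cm = 0; centre at d = 0.936 m, so the parallel axis theorem gives I = 0 + (4.23)(0.936)² = 3.7059 kg m².
Total I = 8.6513 kg m²; total mass M = 10.6 kg.
k = √(I/M) = √(8.6513/10.6) = 0.90342 m.

0.903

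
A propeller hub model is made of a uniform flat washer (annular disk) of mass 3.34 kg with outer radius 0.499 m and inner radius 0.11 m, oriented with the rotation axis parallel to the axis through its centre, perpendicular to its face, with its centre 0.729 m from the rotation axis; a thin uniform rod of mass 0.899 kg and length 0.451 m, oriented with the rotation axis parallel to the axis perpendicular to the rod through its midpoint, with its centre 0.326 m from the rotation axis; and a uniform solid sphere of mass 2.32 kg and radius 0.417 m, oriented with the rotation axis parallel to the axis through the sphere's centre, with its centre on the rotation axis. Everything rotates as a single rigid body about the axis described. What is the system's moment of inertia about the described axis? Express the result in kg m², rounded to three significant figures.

2.48

Annular disk: I_cm = (1/2)M(R²+r²) = (1/2)(3.34)[(0.499)² + (0.11)²] = 0.43604 kg m²; centre at d = 0.729 m, so the parallel axis theorem gives I = 0.43604 + (3.34)(0.729)² = 2.2111 kg m².
Thin rod: I_cm = (1/12)ML² = (1/12)(0.899)(0.451)² = 0.015238 kg m²; centre at d = 0.326 m, so the parallel axis theorem gives I = 0.015238 + (0.899)(0.326)² = 0.11078 kg m².
Solid sphere: I_cm = (2/5)MR² = (2/5)(2.32)(0.417)² = 0.16137 kg m²; axis through the centre, so I = 0.16137 kg m².
Total I = 2.2111 + 0.11078 + 0.16137 = 2.4832 kg m².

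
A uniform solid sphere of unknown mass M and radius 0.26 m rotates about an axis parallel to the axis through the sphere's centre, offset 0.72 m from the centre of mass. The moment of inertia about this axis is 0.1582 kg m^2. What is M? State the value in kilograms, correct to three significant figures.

0.290

I = I_cm + Md² = (2/5)MR² + Md² = M·[0.4·(0.26)² + (0.72)²] = M·0.54544.
So M = 0.1582 / 0.54544 = 0.29004 kg.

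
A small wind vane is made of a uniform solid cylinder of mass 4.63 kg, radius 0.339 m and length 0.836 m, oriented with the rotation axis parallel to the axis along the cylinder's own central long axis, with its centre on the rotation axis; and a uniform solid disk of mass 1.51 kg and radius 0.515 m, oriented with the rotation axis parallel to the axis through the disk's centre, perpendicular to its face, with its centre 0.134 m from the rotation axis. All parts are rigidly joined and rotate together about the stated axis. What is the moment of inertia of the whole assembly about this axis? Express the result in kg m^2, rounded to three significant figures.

0.493

Solid cylinder: I_cm = (1/2)MR² = (1/2)(4.63)(0.339)² = 0.26604 kg m^2; axis through the centre, so I = 0.26604 kg m^2.
Solid disk: I_cm = (1/2)MR² = (1/2)(1.51)(0.515)² = 0.20024 kg m^2; centre at d = 0.134 m, so I = I_cm + Md² gives I = 0.20024 + (1.51)(0.134)² = 0.22736 kg m^2.
Total I = 0.26604 + 0.22736 = 0.4934 kg m^2.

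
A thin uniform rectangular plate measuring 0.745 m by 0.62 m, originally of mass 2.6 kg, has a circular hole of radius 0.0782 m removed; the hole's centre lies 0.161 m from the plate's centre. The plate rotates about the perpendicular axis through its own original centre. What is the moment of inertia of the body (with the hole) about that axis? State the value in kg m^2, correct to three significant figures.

0.200

Unpierced body about its centre: I₀ = (1/12)M(a²+b²) = (1/12)(2.6)[(0.745)² + (0.62)²] = 0.20354 kg m^2.
The removed disk has mass m = M·πr²/(ab) = (2.6)·π(0.0782)²/(0.745·0.62) = 0.10814 kg (same uniform areal density).
Its moment of inertia about the rotation axis (parallel-axis theorem): I_hole = (1/2)mr² + md² = (1/2)(0.10814)(0.0782)² + (0.10814)(0.161)² = 0.0031338 kg m^2.
Treating the hole as negative mass, I = I₀ − I_hole = 0.20354 − 0.0031338 = 0.20041 kg m^2.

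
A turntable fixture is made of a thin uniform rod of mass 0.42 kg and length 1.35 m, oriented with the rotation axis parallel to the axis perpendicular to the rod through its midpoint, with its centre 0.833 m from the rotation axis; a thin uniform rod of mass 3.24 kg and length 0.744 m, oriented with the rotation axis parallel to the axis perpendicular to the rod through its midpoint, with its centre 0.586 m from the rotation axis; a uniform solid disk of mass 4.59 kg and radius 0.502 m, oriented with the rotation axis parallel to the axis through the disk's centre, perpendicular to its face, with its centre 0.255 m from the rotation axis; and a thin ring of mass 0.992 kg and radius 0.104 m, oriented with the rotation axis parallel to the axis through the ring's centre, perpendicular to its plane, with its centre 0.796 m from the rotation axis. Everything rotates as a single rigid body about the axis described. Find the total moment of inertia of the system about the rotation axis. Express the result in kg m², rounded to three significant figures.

Thin rod: I_cm = (1/12)ML² = (1/12)(0.42)(1.35)² = 0.063787 kg m²; centre at d = 0.833 m, so I = I_cm + Md² gives I = 0.063787 + (0.42)(0.833)² = 0.35522 kg m².
Thin rod: I_cm = (1/12)ML² = (1/12)(3.24)(0.744)² = 0.14945 kg m²; centre at d = 0.586 m, so I = I_cm + Md² gives I = 0.14945 + (3.24)(0.586)² = 1.2621 kg m².
Solid disk: I_cm = (1/2)MR² = (1/2)(4.59)(0.502)² = 0.57835 kg m²; centre at d = 0.255 m, so I = I_cm + Md² gives I = 0.57835 + (4.59)(0.255)² = 0.87681 kg m².
Thin ring: I_cm = MR² = (0.992)(0.104)² = 0.010729 kg m²; centre at d = 0.796 m, so I = I_cm + Md² gives I = 0.010729 + (0.992)(0.796)² = 0.63928 kg m².
Total I = 0.35522 + 1.2621 + 0.87681 + 0.63928 = 3.1334 kg m².

3.13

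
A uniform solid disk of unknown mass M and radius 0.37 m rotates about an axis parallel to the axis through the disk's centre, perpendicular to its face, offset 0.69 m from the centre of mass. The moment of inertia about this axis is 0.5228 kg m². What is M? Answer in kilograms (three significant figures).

I = I_cm + Md² = (1/2)MR² + Md² = M·[0.5·(0.37)² + (0.69)²] = M·0.54455.
So M = 0.5228 / 0.54455 = 0.96006 kg.

0.960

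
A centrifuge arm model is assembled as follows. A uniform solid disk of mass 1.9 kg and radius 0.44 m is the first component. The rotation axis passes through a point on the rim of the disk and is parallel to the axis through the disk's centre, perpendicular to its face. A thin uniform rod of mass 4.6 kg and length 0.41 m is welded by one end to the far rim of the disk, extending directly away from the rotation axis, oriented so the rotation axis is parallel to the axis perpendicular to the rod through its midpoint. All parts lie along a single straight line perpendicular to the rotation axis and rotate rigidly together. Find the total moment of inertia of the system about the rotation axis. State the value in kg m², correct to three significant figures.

6.03

Solid disk: I_cm = (1/2)MR² = (1/2)(1.9)(0.44)² = 0.18392 kg m²; centre at d = 0.44 m, so I = I_cm + Md² gives I = 0.18392 + (1.9)(0.44)² = 0.55176 kg m².
Thin rod: I_cm = (1/12)ML² = (1/12)(4.6)(0.41)² = 0.064438 kg m²; centre at d = 0.44 + 0.44 + 0.205 = 1.085 m, so I = I_cm + Md² gives I = 0.064438 + (4.6)(1.085)² = 5.4797 kg m².
Total I = 0.55176 + 5.4797 = 6.0314 kg m².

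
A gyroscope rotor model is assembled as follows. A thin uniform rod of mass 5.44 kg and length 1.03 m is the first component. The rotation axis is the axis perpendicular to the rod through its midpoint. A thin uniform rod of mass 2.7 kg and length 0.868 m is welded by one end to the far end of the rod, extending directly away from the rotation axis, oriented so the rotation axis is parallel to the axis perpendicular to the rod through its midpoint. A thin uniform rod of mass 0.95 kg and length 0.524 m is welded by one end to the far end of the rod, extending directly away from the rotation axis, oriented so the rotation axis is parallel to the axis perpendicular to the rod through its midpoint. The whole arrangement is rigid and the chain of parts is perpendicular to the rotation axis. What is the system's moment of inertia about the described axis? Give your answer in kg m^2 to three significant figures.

Thin rod: I_cm = (1/12)ML² = (1/12)(5.44)(1.03)² = 0.48094 kg m^2; axis through the centre, so I = 0.48094 kg m^2.
Thin rod: I_cm = (1/12)ML² = (1/12)(2.7)(0.868)² = 0.16952 kg m^2; centre at d = 0.515 + 0.434 = 0.949 m, so the parallel axis theorem gives I = 0.16952 + (2.7)(0.949)² = 2.6011 kg m^2.
Thin rod: I_cm = (1/12)ML² = (1/12)(0.95)(0.524)² = 0.021737 kg m^2; centre at d = 0.515 + 0.434 + 0.434 + 0.262 = 1.645 m, so the parallel axis theorem gives I = 0.021737 + (0.95)(1.645)² = 2.5925 kg m^2.
Total I = 0.48094 + 2.6011 + 2.5925 = 5.6745 kg m^2.

5.67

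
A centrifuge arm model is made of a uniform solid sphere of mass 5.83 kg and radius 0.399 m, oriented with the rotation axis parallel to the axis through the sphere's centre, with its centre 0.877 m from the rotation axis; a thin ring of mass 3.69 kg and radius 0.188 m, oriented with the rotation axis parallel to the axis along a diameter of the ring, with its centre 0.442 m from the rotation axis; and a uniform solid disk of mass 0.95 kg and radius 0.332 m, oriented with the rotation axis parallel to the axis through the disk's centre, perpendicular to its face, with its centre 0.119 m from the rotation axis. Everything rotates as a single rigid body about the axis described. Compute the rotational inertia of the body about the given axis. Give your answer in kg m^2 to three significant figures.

Solid sphere: I_cm = (2/5)MR² = (2/5)(5.83)(0.399)² = 0.37126 kg m^2; centre at d = 0.877 m, so the parallel axis theorem gives I = 0.37126 + (5.83)(0.877)² = 4.8553 kg m^2.
Thin ring: I_cm = (1/2)MR² = (1/2)(3.69)(0.188)² = 0.06521 kg m^2; centre at d = 0.442 m, so the parallel axis theorem gives I = 0.06521 + (3.69)(0.442)² = 0.7861 kg m^2.
Solid disk: I_cm = (1/2)MR² = (1/2)(0.95)(0.332)² = 0.052356 kg m^2; centre at d = 0.119 m, so the parallel axis theorem gives I = 0.052356 + (0.95)(0.119)² = 0.065809 kg m^2.
Total I = 4.8553 + 0.7861 + 0.065809 = 5.7072 kg m^2.

5.71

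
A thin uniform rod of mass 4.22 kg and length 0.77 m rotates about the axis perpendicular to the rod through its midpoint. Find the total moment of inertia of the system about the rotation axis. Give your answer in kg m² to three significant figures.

I_cm = (1/12)ML² = (1/12)(4.22)(0.77)² = 0.2085 kg m²; axis through the centre, so I = 0.2085 kg m².

0.209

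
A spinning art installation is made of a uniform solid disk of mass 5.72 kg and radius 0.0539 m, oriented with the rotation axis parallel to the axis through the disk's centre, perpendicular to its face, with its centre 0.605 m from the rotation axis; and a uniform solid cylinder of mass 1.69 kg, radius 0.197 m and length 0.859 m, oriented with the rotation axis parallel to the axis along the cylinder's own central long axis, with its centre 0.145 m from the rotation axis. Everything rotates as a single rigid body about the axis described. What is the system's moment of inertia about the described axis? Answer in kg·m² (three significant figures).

2.17

Solid disk: I_cm = (1/2)MR² = (1/2)(5.72)(0.0539)² = 0.0083089 kg·m²; centre at d = 0.605 m, so I = I_cm + Md² gives I = 0.0083089 + (5.72)(0.605)² = 2.102 kg·m².
Solid cylinder: I_cm = (1/2)MR² = (1/2)(1.69)(0.197)² = 0.032794 kg·m²; centre at d = 0.145 m, so I = I_cm + Md² gives I = 0.032794 + (1.69)(0.145)² = 0.068326 kg·m².
Total I = 2.102 + 0.068326 = 2.1703 kg·m².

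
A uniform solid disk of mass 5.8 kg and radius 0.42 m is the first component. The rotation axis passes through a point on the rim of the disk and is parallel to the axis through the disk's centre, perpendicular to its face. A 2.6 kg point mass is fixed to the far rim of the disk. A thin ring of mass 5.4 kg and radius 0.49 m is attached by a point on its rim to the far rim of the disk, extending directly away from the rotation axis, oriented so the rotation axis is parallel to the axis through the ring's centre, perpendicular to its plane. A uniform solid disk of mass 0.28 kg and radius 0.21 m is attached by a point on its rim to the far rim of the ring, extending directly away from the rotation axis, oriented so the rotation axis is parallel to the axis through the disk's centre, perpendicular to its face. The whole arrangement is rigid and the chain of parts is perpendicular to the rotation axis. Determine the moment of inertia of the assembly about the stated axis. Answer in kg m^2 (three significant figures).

15.4

Solid disk: I_cm = (1/2)MR² = (1/2)(5.8)(0.42)² = 0.51156 kg m^2; centre at d = 0.42 m, so the parallel axis theorem gives I = 0.51156 + (5.8)(0.42)² = 1.5347 kg m^2.
Point mass: I_cm = 0; centre at d = 0.42 + 0.42 = 0.84 m, so the parallel axis theorem gives I = 0 + (2.6)(0.84)² = 1.8346 kg m^2.
Thin ring: I_cm = MR² = (5.4)(0.49)² = 1.2965 kg m^2; centre at d = 0.42 + 0.42 + 0.49 = 1.33 m, so the parallel axis theorem gives I = 1.2965 + (5.4)(1.33)² = 10.849 kg m^2.
Solid disk: I_cm = (1/2)MR² = (1/2)(0.28)(0.21)² = 0.006174 kg m^2; centre at d = 0.42 + 0.42 + 0.49 + 0.49 + 0.21 = 2.03 m, so the parallel axis theorem gives I = 0.006174 + (0.28)(2.03)² = 1.16 kg m^2.
Total I = 1.5347 + 1.8346 + 10.849 + 1.16 = 15.378 kg m^2.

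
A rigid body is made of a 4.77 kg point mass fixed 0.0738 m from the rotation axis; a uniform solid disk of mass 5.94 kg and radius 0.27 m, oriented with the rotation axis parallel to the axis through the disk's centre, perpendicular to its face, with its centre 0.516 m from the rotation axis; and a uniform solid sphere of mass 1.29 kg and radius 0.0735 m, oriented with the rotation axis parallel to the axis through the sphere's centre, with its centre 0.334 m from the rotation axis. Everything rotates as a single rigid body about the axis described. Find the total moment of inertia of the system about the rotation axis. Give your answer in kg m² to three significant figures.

Point mass: I_cm = 0; centre at d = 0.0738 m, so the parallel axis theorem gives I = 0 + (4.77)(0.0738)² = 0.02598 kg m².
Solid disk: I_cm = (1/2)MR² = (1/2)(5.94)(0.27)² = 0.21651 kg m²; centre at d = 0.516 m, so the parallel axis theorem gives I = 0.21651 + (5.94)(0.516)² = 1.7981 kg m².
Solid sphere: I_cm = (2/5)MR² = (2/5)(1.29)(0.0735)² = 0.0027876 kg m²; centre at d = 0.334 m, so the parallel axis theorem gives I = 0.0027876 + (1.29)(0.334)² = 0.14669 kg m².
Total I = 0.02598 + 1.7981 + 0.14669 = 1.9707 kg m².

1.97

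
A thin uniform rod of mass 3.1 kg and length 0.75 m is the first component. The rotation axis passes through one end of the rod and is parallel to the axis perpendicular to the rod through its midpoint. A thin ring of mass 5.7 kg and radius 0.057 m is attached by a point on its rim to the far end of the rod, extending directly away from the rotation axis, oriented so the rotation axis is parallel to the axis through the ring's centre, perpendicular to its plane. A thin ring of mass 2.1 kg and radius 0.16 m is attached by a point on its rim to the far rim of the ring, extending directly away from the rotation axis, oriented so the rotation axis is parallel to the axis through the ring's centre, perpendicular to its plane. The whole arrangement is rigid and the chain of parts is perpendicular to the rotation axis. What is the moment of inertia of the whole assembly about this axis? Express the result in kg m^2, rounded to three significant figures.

Thin rod: I_cm = (1/12)ML² = (1/12)(3.1)(0.75)² = 0.14531 kg m^2; centre at d = 0.375 m, so I = I_cm + Md² gives I = 0.14531 + (3.1)(0.375)² = 0.58125 kg m^2.
Thin ring: I_cm = MR² = (5.7)(0.057)² = 0.018519 kg m^2; centre at d = 0.375 + 0.375 + 0.057 = 0.807 m, so I = I_cm + Md² gives I = 0.018519 + (5.7)(0.807)² = 3.7306 kg m^2.
Thin ring: I_cm = MR² = (2.1)(0.16)² = 0.05376 kg m^2; centre at d = 0.375 + 0.375 + 0.057 + 0.057 + 0.16 = 1.024 m, so I = I_cm + Md² gives I = 0.05376 + (2.1)(1.024)² = 2.2558 kg m^2.
Total I = 0.58125 + 3.7306 + 2.2558 = 6.5677 kg m^2.

6.57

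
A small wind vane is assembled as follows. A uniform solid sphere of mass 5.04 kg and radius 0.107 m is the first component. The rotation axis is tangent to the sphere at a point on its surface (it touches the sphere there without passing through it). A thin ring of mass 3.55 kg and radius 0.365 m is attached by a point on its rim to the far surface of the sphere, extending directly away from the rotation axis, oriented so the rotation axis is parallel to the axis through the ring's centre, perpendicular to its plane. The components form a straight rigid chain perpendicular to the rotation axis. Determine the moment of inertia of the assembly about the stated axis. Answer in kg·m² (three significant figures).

1.74

Solid sphere: I_cm = (2/5)MR² = (2/5)(5.04)(0.107)² = 0.023081 kg·m²; centre at d = 0.107 m, so the parallel axis theorem gives I = 0.023081 + (5.04)(0.107)² = 0.080784 kg·m².
Thin ring: I_cm = MR² = (3.55)(0.365)² = 0.47295 kg·m²; centre at d = 0.107 + 0.107 + 0.365 = 0.579 m, so the parallel axis theorem gives I = 0.47295 + (3.55)(0.579)² = 1.6631 kg·m².
Total I = 0.080784 + 1.6631 = 1.7438 kg·m².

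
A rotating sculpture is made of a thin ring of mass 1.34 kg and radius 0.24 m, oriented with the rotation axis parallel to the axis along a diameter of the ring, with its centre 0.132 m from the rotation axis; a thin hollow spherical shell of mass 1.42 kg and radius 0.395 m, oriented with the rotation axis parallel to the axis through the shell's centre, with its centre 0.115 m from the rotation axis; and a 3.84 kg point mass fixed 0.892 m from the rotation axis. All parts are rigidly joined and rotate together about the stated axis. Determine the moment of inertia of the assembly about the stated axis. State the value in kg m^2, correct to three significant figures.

Thin ring: I_cm = (1/2)MR² = (1/2)(1.34)(0.24)² = 0.038592 kg m^2; centre at d = 0.132 m, so I = I_cm + Md² gives I = 0.038592 + (1.34)(0.132)² = 0.06194 kg m^2.
Spherical shell: I_cm = (2/3)MR² = (2/3)(1.42)(0.395)² = 0.1477 kg m^2; centre at d = 0.115 m, so I = I_cm + Md² gives I = 0.1477 + (1.42)(0.115)² = 0.16648 kg m^2.
Point mass: I_cm = 0; centre at d = 0.892 m, so I = I_cm + Md² gives I = 0 + (3.84)(0.892)² = 3.0553 kg m^2.
Total I = 0.06194 + 0.16648 + 3.0553 = 3.2838 kg m^2.

3.28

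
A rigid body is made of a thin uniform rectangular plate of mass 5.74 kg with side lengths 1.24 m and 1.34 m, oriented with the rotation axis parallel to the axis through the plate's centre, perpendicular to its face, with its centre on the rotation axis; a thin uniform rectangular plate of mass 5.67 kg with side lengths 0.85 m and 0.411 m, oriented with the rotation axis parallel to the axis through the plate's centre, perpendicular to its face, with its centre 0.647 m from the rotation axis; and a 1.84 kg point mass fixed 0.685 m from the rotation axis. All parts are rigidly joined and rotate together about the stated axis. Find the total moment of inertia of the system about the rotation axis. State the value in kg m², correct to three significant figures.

Rectangular plate: I_cm = (1/12)M(a²+b²) = (1/12)(5.74)[(1.24)² + (1.34)²] = 1.5944 kg m²; axis through the centre, so I = 1.5944 kg m².
Rectangular plate: I_cm = (1/12)M(a²+b²) = (1/12)(5.67)[(0.85)² + (0.411)²] = 0.4212 kg m²; centre at d = 0.647 m, so I = I_cm + Md² gives I = 0.4212 + (5.67)(0.647)² = 2.7947 kg m².
Point mass: I_cm = 0; centre at d = 0.685 m, so I = I_cm + Md² gives I = 0 + (1.84)(0.685)² = 0.86337 kg m².
Total I = 1.5944 + 2.7947 + 0.86337 = 5.2525 kg m².

5.25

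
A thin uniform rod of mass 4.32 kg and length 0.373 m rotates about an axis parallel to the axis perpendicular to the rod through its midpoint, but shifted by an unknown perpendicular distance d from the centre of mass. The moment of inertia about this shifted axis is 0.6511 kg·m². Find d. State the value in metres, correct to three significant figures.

About the centre-of-mass axis, I_cm = (1/12)ML² = (1/12)(4.32)(0.373)² = 0.050086 kg·m².
Parallel axis theorem: I = I_cm + Md², so Md² = 0.6511 − 0.050086 = 0.60101 kg·m².
d = √(0.60101 / 4.32) = 0.37299 m.

0.373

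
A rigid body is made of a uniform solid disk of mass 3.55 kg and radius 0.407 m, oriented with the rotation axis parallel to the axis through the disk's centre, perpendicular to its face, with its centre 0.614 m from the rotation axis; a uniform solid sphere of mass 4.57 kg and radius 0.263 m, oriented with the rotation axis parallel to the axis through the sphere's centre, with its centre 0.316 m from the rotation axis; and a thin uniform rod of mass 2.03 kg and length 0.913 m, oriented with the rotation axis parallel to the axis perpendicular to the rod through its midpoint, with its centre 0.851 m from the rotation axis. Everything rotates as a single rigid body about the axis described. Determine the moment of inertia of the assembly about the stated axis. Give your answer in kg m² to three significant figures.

3.83

Solid disk: I_cm = (1/2)MR² = (1/2)(3.55)(0.407)² = 0.29403 kg m²; centre at d = 0.614 m, so I = I_cm + Md² gives I = 0.29403 + (3.55)(0.614)² = 1.6324 kg m².
Solid sphere: I_cm = (2/5)MR² = (2/5)(4.57)(0.263)² = 0.12644 kg m²; centre at d = 0.316 m, so I = I_cm + Md² gives I = 0.12644 + (4.57)(0.316)² = 0.58278 kg m².
Thin rod: I_cm = (1/12)ML² = (1/12)(2.03)(0.913)² = 0.14101 kg m²; centre at d = 0.851 m, so I = I_cm + Md² gives I = 0.14101 + (2.03)(0.851)² = 1.6111 kg m².
Total I = 1.6324 + 0.58278 + 1.6111 = 3.8263 kg m².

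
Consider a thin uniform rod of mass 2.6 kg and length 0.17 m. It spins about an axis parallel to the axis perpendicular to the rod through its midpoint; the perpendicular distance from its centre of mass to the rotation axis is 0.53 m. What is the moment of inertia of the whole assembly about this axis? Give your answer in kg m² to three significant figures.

0.737

I_cm = (1/12)ML² = (1/12)(2.6)(0.17)² = 0.0062617 kg m²; centre at d = 0.53 m, so I = I_cm + Md² gives I = 0.0062617 + (2.6)(0.53)² = 0.7366 kg m².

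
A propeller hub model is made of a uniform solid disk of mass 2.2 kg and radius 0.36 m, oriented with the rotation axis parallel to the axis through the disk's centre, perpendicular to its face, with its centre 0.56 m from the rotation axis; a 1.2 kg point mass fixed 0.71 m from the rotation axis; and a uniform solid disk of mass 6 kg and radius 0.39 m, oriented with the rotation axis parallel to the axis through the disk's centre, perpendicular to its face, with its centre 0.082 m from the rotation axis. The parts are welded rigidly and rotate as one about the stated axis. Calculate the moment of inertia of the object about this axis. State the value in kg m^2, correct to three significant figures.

1.93

Solid disk: I_cm = (1/2)MR² = (1/2)(2.2)(0.36)² = 0.14256 kg m^2; centre at d = 0.56 m, so I = I_cm + Md² gives I = 0.14256 + (2.2)(0.56)² = 0.83248 kg m^2.
Point mass: I_cm = 0; centre at d = 0.71 m, so I = I_cm + Md² gives I = 0 + (1.2)(0.71)² = 0.60492 kg m^2.
Solid disk: I_cm = (1/2)MR² = (1/2)(6)(0.39)² = 0.4563 kg m^2; centre at d = 0.082 m, so I = I_cm + Md² gives I = 0.4563 + (6)(0.082)² = 0.49664 kg m^2.
Total I = 0.83248 + 0.60492 + 0.49664 = 1.934 kg m^2.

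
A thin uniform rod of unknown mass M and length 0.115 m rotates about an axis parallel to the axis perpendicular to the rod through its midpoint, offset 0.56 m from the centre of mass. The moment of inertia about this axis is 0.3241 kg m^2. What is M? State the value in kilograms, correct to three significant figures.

I = I_cm + Md² = (1/12)ML² + Md² = M·[0.0833333·(0.115)² + (0.56)²] = M·0.3147.
So M = 0.3241 / 0.3147 = 1.0299 kg.

1.03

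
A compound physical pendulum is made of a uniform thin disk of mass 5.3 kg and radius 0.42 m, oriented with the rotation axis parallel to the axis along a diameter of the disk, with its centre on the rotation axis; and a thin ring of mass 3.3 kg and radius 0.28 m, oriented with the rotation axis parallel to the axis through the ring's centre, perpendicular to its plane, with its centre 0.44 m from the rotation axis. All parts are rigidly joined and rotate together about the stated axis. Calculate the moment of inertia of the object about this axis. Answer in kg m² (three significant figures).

Thin disk: I_cm = (1/4)MR² = (1/4)(5.3)(0.42)² = 0.23373 kg m²; axis through the centre, so I = 0.23373 kg m².
Thin ring: I_cm = MR² = (3.3)(0.28)² = 0.25872 kg m²; centre at d = 0.44 m, so the parallel axis theorem gives I = 0.25872 + (3.3)(0.44)² = 0.8976 kg m².
Total I = 0.23373 + 0.8976 = 1.1313 kg m².

1.13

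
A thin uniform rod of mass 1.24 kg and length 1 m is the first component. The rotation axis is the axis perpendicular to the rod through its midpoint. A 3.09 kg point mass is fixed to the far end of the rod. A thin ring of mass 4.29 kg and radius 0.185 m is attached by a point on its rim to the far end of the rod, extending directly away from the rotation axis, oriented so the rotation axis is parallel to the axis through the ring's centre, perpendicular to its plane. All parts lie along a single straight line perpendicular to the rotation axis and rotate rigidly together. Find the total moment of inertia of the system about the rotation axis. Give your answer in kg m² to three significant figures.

Thin rod: I_cm = (1/12)ML² = (1/12)(1.24)(1)² = 0.10333 kg m²; axis through the centre, so I = 0.10333 kg m².
Point mass: I_cm = 0; centre at d = 0.5 m, so I = I_cm + Md² gives I = 0 + (3.09)(0.5)² = 0.7725 kg m².
Thin ring: I_cm = MR² = (4.29)(0.185)² = 0.14683 kg m²; centre at d = 0.5 + 0.185 = 0.685 m, so I = I_cm + Md² gives I = 0.14683 + (4.29)(0.685)² = 2.1598 kg m².
Total I = 0.10333 + 0.7725 + 2.1598 = 3.0356 kg m².

3.04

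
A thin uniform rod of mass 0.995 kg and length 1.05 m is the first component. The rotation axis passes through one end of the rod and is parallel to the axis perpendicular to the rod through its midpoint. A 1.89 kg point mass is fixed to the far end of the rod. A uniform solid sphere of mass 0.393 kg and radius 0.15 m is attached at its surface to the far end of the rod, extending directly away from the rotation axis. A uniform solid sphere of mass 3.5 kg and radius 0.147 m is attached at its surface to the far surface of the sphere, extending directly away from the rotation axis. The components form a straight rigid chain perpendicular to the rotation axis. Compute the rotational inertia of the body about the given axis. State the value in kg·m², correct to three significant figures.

10.9

Thin rod: I_cm = (1/12)ML² = (1/12)(0.995)(1.05)² = 0.091416 kg·m²; centre at d = 0.525 m, so the parallel axis theorem gives I = 0.091416 + (0.995)(0.525)² = 0.36566 kg·m².
Point mass: I_cm = 0; centre at d = 0.525 + 0.525 = 1.05 m, so the parallel axis theorem gives I = 0 + (1.89)(1.05)² = 2.0837 kg·m².
Solid sphere: I_cm = (2/5)MR² = (2/5)(0.393)(0.15)² = 0.003537 kg·m²; centre at d = 0.525 + 0.525 + 0.15 = 1.2 m, so the parallel axis theorem gives I = 0.003537 + (0.393)(1.2)² = 0.56946 kg·m².
Solid sphere: I_cm = (2/5)MR² = (2/5)(3.5)(0.147)² = 0.030253 kg·m²; centre at d = 0.525 + 0.525 + 0.15 + 0.15 + 0.147 = 1.497 m, so the parallel axis theorem gives I = 0.030253 + (3.5)(1.497)² = 7.8738 kg·m².
Total I = 0.36566 + 2.0837 + 0.56946 + 7.8738 = 10.893 kg·m².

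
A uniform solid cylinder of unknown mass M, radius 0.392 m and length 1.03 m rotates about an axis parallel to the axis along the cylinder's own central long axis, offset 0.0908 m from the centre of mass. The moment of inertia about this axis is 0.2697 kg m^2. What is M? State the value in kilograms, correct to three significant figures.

3.17

I = I_cm + Md² = (1/2)MR² + Md² = M·[0.5·(0.392)² + (0.0908)²] = M·0.085077.
So M = 0.2697 / 0.085077 = 3.1701 kg.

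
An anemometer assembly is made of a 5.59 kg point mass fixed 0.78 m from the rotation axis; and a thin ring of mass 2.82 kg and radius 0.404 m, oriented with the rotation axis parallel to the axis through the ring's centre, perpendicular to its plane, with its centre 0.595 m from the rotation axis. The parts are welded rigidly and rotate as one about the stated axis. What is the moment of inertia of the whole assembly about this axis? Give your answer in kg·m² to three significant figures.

Point mass: I_cm = 0; centre at d = 0.78 m, so I = I_cm + Md² gives I = 0 + (5.59)(0.78)² = 3.401 kg·m².
Thin ring: I_cm = MR² = (2.82)(0.404)² = 0.46027 kg·m²; centre at d = 0.595 m, so I = I_cm + Md² gives I = 0.46027 + (2.82)(0.595)² = 1.4586 kg·m².
Total I = 3.401 + 1.4586 = 4.8596 kg·m².

4.86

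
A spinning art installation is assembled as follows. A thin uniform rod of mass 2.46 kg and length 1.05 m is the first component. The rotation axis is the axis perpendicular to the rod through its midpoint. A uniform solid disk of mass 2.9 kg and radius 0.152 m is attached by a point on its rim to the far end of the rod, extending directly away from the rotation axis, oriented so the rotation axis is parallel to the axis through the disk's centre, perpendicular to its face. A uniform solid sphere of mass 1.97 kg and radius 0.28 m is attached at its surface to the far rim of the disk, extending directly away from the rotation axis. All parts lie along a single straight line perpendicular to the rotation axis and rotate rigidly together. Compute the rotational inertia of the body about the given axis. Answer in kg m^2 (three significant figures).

Thin rod: I_cm = (1/12)ML² = (1/12)(2.46)(1.05)² = 0.22601 kg m^2; axis through the centre, so I = 0.22601 kg m^2.
Solid disk: I_cm = (1/2)MR² = (1/2)(2.9)(0.152)² = 0.033501 kg m^2; centre at d = 0.525 + 0.152 = 0.677 m, so the parallel axis theorem gives I = 0.033501 + (2.9)(0.677)² = 1.3627 kg m^2.
Solid sphere: I_cm = (2/5)MR² = (2/5)(1.97)(0.28)² = 0.061779 kg m^2; centre at d = 0.525 + 0.152 + 0.152 + 0.28 = 1.109 m, so the parallel axis theorem gives I = 0.061779 + (1.97)(1.109)² = 2.4846 kg m^2.
Total I = 0.22601 + 1.3627 + 2.4846 = 4.0733 kg m^2.

4.07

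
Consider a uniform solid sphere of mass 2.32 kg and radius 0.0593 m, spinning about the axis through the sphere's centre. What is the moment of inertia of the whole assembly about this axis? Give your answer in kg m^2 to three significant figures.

I_cm = (2/5)MR² = (2/5)(2.32)(0.0593)² = 0.0032633 kg m^2; axis through the centre, so I = 0.0032633 kg m^2.

0.00326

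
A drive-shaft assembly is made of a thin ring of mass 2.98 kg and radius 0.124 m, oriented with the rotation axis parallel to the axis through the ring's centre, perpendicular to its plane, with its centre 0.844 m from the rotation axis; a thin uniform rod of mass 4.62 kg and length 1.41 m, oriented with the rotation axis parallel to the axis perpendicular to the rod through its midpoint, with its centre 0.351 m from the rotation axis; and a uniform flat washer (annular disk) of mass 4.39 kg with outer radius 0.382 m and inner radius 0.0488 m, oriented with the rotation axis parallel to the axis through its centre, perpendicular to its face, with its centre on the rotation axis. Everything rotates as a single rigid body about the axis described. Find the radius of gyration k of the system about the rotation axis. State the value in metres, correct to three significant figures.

Thin ring: I_cm = MR² = (2.98)(0.124)² = 0.04582 kg m^2; centre at d = 0.844 m, so I = I_cm + Md² gives I = 0.04582 + (2.98)(0.844)² = 2.1686 kg m^2.
Thin rod: I_cm = (1/12)ML² = (1/12)(4.62)(1.41)² = 0.76542 kg m^2; centre at d = 0.351 m, so I = I_cm + Md² gives I = 0.76542 + (4.62)(0.351)² = 1.3346 kg m^2.
Annular disk: I_cm = (1/2)M(R²+r²) = (1/2)(4.39)[(0.382)² + (0.0488)²] = 0.32553 kg m^2; axis through the centre, so I = 0.32553 kg m^2.
Total I = 3.8287 kg m^2; total mass M = 11.99 kg.
k = √(I/M) = √(3.8287/11.99) = 0.56509 m.

0.565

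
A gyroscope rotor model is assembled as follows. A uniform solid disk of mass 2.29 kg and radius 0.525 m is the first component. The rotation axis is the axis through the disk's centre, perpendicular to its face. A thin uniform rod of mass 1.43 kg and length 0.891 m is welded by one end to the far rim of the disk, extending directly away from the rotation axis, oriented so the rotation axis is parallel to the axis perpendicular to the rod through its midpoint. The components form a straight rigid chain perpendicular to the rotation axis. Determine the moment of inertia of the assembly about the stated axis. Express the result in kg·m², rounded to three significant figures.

Solid disk: I_cm = (1/2)MR² = (1/2)(2.29)(0.525)² = 0.31559 kg·m²; axis through the centre, so I = 0.31559 kg·m².
Thin rod: I_cm = (1/12)ML² = (1/12)(1.43)(0.891)² = 0.094604 kg·m²; centre at d = 0.525 + 0.4455 = 0.9705 m, so the parallel axis theorem gives I = 0.094604 + (1.43)(0.9705)² = 1.4415 kg·m².
Total I = 0.31559 + 1.4415 = 1.7571 kg·m².

1.76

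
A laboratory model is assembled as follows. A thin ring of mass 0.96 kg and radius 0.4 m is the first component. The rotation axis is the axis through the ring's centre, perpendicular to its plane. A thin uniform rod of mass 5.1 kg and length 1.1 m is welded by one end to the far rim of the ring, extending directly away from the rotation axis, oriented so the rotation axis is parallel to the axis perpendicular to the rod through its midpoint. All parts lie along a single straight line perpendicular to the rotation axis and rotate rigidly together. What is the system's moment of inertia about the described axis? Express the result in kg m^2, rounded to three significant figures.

Thin ring: I_cm = MR² = (0.96)(0.4)² = 0.1536 kg m^2; axis through the centre, so I = 0.1536 kg m^2.
Thin rod: I_cm = (1/12)ML² = (1/12)(5.1)(1.1)² = 0.51425 kg m^2; centre at d = 0.4 + 0.55 = 0.95 m, so I = I_cm + Md² gives I = 0.51425 + (5.1)(0.95)² = 5.117 kg m^2.
Total I = 0.1536 + 5.117 = 5.2706 kg m^2.

5.27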